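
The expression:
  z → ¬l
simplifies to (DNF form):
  ¬l ∨ ¬z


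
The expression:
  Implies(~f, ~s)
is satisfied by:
  {f: True, s: False}
  {s: False, f: False}
  {s: True, f: True}


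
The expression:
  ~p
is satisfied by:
  {p: False}


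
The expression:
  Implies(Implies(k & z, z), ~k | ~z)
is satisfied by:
  {k: False, z: False}
  {z: True, k: False}
  {k: True, z: False}


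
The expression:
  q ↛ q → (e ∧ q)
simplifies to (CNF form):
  True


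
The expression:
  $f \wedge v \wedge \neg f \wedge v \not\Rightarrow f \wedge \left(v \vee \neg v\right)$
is never true.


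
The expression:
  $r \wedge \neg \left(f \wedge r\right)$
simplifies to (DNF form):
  $r \wedge \neg f$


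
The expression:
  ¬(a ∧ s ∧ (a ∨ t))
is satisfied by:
  {s: False, a: False}
  {a: True, s: False}
  {s: True, a: False}


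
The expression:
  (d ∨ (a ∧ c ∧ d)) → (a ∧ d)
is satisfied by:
  {a: True, d: False}
  {d: False, a: False}
  {d: True, a: True}


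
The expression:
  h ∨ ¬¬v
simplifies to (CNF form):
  h ∨ v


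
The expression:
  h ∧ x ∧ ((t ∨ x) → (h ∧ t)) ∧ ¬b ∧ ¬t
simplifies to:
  False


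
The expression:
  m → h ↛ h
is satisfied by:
  {m: False}


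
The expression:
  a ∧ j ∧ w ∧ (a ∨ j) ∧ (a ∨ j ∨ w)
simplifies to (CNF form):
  a ∧ j ∧ w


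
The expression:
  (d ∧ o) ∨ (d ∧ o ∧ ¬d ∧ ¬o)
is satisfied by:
  {d: True, o: True}


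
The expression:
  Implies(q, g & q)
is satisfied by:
  {g: True, q: False}
  {q: False, g: False}
  {q: True, g: True}


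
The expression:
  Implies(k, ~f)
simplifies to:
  ~f | ~k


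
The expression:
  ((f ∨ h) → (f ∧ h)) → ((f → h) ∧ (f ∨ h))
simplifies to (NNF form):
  f ∨ h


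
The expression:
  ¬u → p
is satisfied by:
  {u: True, p: True}
  {u: True, p: False}
  {p: True, u: False}


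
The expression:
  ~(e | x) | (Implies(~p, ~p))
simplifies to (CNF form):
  True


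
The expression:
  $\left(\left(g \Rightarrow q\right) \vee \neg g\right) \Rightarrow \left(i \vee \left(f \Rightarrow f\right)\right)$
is always true.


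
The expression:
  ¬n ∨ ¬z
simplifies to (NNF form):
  ¬n ∨ ¬z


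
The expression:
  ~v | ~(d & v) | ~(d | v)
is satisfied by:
  {v: False, d: False}
  {d: True, v: False}
  {v: True, d: False}


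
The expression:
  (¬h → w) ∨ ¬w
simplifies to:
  True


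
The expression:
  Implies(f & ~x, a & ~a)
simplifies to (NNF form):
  x | ~f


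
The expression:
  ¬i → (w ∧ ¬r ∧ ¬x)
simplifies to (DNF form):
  i ∨ (w ∧ ¬r ∧ ¬x)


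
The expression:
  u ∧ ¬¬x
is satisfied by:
  {u: True, x: True}


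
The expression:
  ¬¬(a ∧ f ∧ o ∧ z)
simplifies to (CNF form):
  a ∧ f ∧ o ∧ z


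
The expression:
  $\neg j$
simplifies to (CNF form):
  $\neg j$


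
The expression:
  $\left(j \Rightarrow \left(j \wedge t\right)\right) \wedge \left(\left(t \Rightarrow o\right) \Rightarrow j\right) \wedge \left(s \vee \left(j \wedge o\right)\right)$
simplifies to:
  $t \wedge \left(j \vee \neg o\right) \wedge \left(o \vee s\right)$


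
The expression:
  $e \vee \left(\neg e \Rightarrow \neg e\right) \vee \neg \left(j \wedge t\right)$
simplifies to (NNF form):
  $\text{True}$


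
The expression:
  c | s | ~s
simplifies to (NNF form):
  True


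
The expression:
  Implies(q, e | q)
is always true.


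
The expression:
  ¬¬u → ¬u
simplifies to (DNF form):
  ¬u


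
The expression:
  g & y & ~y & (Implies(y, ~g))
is never true.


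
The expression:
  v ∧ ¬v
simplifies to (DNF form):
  False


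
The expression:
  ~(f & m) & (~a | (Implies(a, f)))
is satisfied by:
  {a: False, m: False, f: False}
  {f: True, a: False, m: False}
  {m: True, a: False, f: False}
  {f: True, a: True, m: False}


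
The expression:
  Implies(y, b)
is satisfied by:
  {b: True, y: False}
  {y: False, b: False}
  {y: True, b: True}


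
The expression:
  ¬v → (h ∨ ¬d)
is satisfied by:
  {v: True, h: True, d: False}
  {v: True, h: False, d: False}
  {h: True, v: False, d: False}
  {v: False, h: False, d: False}
  {d: True, v: True, h: True}
  {d: True, v: True, h: False}
  {d: True, h: True, v: False}


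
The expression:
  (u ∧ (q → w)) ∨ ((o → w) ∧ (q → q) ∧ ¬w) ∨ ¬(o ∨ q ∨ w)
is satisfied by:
  {u: True, o: False, w: False, q: False}
  {q: True, u: True, o: False, w: False}
  {w: True, u: True, o: False, q: False}
  {q: True, w: True, u: True, o: False}
  {o: True, u: True, q: False, w: False}
  {w: True, o: True, u: True, q: False}
  {q: True, w: True, o: True, u: True}
  {w: False, u: False, o: False, q: False}
  {q: True, w: False, u: False, o: False}


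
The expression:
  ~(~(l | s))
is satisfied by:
  {l: True, s: True}
  {l: True, s: False}
  {s: True, l: False}


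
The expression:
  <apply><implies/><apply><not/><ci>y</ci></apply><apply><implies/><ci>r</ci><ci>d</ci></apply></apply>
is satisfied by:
  {y: True, d: True, r: False}
  {y: True, d: False, r: False}
  {d: True, y: False, r: False}
  {y: False, d: False, r: False}
  {r: True, y: True, d: True}
  {r: True, y: True, d: False}
  {r: True, d: True, y: False}


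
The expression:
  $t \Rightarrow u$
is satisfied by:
  {u: True, t: False}
  {t: False, u: False}
  {t: True, u: True}


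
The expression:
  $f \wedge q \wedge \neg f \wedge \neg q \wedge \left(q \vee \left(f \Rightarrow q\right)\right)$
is never true.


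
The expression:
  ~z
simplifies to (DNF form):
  ~z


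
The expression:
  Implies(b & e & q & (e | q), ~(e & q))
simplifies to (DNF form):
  ~b | ~e | ~q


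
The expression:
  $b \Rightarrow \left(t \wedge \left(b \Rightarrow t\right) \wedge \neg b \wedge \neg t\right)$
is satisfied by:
  {b: False}


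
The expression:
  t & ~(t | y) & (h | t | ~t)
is never true.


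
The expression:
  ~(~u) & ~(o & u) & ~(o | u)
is never true.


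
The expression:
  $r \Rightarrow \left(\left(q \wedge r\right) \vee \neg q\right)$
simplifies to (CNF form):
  $\text{True}$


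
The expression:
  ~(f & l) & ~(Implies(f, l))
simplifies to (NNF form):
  f & ~l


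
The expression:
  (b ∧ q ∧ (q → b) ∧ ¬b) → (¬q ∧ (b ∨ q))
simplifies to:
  True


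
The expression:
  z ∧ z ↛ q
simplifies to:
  z ∧ ¬q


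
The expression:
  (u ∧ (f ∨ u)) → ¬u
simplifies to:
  ¬u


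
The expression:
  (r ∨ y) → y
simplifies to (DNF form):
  y ∨ ¬r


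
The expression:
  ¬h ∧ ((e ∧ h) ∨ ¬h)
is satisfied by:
  {h: False}


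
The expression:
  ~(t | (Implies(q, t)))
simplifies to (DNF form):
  q & ~t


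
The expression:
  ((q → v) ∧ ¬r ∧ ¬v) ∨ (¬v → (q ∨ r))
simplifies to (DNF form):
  True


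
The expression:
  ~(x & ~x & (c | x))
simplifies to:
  True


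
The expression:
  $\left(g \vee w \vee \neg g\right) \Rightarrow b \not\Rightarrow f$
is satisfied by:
  {b: True, f: False}


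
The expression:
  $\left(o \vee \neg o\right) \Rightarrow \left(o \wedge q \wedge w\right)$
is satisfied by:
  {o: True, w: True, q: True}


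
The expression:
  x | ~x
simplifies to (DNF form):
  True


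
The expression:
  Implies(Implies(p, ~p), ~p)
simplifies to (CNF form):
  True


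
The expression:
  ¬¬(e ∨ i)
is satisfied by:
  {i: True, e: True}
  {i: True, e: False}
  {e: True, i: False}


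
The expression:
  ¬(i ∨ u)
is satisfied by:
  {u: False, i: False}


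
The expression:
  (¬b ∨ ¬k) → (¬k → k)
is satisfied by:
  {k: True}


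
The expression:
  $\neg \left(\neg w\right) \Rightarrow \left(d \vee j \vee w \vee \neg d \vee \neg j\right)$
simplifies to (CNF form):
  $\text{True}$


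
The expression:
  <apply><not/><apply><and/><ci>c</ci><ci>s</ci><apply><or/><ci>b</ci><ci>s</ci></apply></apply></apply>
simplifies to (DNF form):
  <apply><or/><apply><not/><ci>c</ci></apply><apply><not/><ci>s</ci></apply></apply>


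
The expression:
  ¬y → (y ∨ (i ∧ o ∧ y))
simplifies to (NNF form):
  y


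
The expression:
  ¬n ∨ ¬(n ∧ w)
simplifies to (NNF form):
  ¬n ∨ ¬w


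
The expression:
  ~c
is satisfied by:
  {c: False}


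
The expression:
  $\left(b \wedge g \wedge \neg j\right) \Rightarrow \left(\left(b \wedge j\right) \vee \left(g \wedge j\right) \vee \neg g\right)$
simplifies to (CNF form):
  $j \vee \neg b \vee \neg g$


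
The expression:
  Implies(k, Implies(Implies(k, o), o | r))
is always true.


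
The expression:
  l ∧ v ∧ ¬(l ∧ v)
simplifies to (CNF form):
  False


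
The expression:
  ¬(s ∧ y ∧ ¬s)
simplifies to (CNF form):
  True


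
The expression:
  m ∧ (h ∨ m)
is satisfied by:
  {m: True}


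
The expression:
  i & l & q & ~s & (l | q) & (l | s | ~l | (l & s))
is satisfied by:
  {i: True, q: True, l: True, s: False}


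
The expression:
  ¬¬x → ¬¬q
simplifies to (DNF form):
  q ∨ ¬x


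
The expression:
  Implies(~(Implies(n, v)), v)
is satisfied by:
  {v: True, n: False}
  {n: False, v: False}
  {n: True, v: True}


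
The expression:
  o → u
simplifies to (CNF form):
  u ∨ ¬o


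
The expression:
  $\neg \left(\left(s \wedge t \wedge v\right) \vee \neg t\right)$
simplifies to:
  $t \wedge \left(\neg s \vee \neg v\right)$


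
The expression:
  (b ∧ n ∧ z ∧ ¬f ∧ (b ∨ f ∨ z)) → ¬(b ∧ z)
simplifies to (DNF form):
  f ∨ ¬b ∨ ¬n ∨ ¬z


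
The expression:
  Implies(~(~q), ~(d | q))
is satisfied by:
  {q: False}


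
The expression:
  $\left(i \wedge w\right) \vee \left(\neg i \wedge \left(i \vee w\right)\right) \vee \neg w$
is always true.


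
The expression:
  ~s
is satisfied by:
  {s: False}


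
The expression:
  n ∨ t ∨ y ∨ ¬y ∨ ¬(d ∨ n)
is always true.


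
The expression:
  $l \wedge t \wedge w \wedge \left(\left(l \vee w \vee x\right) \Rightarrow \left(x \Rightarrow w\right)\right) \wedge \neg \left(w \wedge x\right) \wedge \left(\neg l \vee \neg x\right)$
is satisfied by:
  {t: True, w: True, l: True, x: False}


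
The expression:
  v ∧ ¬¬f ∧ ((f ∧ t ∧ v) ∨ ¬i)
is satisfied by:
  {t: True, f: True, v: True, i: False}
  {f: True, v: True, t: False, i: False}
  {i: True, t: True, f: True, v: True}


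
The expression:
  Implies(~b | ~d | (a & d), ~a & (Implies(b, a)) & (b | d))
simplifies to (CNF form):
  d & ~a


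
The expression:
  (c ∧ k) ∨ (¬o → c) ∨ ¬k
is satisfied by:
  {o: True, c: True, k: False}
  {o: True, k: False, c: False}
  {c: True, k: False, o: False}
  {c: False, k: False, o: False}
  {o: True, c: True, k: True}
  {o: True, k: True, c: False}
  {c: True, k: True, o: False}


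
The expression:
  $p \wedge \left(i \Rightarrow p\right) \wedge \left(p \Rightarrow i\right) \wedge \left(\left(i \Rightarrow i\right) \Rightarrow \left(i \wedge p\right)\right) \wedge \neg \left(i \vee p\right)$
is never true.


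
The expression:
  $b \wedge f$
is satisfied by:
  {b: True, f: True}


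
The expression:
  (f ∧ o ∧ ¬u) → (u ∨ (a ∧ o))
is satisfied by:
  {a: True, u: True, o: False, f: False}
  {a: True, o: False, u: False, f: False}
  {u: True, a: False, o: False, f: False}
  {a: False, o: False, u: False, f: False}
  {f: True, a: True, u: True, o: False}
  {f: True, a: True, o: False, u: False}
  {f: True, u: True, a: False, o: False}
  {f: True, a: False, o: False, u: False}
  {a: True, o: True, u: True, f: False}
  {a: True, o: True, f: False, u: False}
  {o: True, u: True, f: False, a: False}
  {o: True, f: False, u: False, a: False}
  {a: True, o: True, f: True, u: True}
  {a: True, o: True, f: True, u: False}
  {o: True, f: True, u: True, a: False}


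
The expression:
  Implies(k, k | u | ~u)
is always true.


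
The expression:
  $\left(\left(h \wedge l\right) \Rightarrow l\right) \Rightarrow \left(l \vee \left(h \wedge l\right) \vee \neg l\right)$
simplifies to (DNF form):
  $\text{True}$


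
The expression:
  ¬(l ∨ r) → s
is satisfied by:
  {r: True, l: True, s: True}
  {r: True, l: True, s: False}
  {r: True, s: True, l: False}
  {r: True, s: False, l: False}
  {l: True, s: True, r: False}
  {l: True, s: False, r: False}
  {s: True, l: False, r: False}


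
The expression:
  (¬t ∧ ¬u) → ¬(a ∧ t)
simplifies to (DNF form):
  True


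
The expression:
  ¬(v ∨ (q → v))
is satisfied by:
  {q: True, v: False}


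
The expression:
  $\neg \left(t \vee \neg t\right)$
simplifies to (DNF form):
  $\text{False}$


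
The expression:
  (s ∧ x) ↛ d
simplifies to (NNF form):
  s ∧ x ∧ ¬d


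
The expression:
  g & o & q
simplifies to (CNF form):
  g & o & q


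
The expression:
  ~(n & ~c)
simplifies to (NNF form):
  c | ~n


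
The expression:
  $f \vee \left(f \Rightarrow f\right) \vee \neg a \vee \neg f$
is always true.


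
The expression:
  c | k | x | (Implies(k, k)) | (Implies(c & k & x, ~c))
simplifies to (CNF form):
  True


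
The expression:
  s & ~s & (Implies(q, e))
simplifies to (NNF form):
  False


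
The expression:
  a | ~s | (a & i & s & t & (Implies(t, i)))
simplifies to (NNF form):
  a | ~s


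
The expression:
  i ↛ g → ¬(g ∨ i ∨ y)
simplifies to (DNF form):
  g ∨ ¬i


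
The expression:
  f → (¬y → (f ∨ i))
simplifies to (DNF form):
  True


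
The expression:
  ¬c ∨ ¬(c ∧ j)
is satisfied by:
  {c: False, j: False}
  {j: True, c: False}
  {c: True, j: False}


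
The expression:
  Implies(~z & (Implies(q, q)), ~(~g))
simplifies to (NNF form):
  g | z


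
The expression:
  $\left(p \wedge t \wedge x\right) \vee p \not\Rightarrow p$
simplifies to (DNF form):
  $p \wedge t \wedge x$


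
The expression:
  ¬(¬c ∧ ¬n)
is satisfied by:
  {n: True, c: True}
  {n: True, c: False}
  {c: True, n: False}


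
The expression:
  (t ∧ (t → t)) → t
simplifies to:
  True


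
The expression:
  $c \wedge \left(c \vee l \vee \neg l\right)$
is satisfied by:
  {c: True}


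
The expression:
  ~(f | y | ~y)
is never true.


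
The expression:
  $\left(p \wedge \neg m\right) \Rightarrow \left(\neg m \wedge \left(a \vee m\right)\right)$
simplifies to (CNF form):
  $a \vee m \vee \neg p$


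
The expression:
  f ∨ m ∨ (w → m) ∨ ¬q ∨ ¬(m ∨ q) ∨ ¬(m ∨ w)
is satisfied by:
  {m: True, f: True, w: False, q: False}
  {m: True, w: False, f: False, q: False}
  {f: True, m: False, w: False, q: False}
  {m: False, w: False, f: False, q: False}
  {q: True, m: True, f: True, w: False}
  {q: True, m: True, w: False, f: False}
  {q: True, f: True, m: False, w: False}
  {q: True, m: False, w: False, f: False}
  {m: True, w: True, f: True, q: False}
  {m: True, w: True, q: False, f: False}
  {w: True, f: True, q: False, m: False}
  {w: True, q: False, f: False, m: False}
  {m: True, w: True, q: True, f: True}
  {m: True, w: True, q: True, f: False}
  {w: True, q: True, f: True, m: False}


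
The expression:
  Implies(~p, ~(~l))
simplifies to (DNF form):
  l | p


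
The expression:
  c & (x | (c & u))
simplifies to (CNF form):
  c & (u | x)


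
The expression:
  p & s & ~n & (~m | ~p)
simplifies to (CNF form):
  p & s & ~m & ~n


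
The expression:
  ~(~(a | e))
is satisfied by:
  {a: True, e: True}
  {a: True, e: False}
  {e: True, a: False}


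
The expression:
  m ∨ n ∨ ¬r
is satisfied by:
  {n: True, m: True, r: False}
  {n: True, m: False, r: False}
  {m: True, n: False, r: False}
  {n: False, m: False, r: False}
  {r: True, n: True, m: True}
  {r: True, n: True, m: False}
  {r: True, m: True, n: False}


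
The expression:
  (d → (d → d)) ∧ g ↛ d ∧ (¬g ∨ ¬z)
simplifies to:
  g ∧ ¬d ∧ ¬z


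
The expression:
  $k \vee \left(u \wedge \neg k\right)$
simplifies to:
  $k \vee u$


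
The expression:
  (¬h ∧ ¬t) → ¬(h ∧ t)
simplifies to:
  True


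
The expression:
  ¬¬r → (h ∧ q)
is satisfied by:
  {h: True, q: True, r: False}
  {h: True, q: False, r: False}
  {q: True, h: False, r: False}
  {h: False, q: False, r: False}
  {r: True, h: True, q: True}


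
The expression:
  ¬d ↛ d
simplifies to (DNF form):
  ¬d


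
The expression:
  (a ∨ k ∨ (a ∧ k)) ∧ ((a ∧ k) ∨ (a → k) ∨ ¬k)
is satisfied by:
  {a: True, k: True}
  {a: True, k: False}
  {k: True, a: False}


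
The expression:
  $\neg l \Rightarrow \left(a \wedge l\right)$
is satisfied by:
  {l: True}


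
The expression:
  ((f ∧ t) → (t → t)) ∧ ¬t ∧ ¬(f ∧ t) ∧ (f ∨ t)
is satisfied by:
  {f: True, t: False}


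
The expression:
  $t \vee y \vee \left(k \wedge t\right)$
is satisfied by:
  {y: True, t: True}
  {y: True, t: False}
  {t: True, y: False}


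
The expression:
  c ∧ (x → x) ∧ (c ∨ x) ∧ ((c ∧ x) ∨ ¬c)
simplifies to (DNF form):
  c ∧ x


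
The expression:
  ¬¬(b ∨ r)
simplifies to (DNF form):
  b ∨ r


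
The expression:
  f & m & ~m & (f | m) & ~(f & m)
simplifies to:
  False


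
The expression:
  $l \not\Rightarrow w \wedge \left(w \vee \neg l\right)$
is never true.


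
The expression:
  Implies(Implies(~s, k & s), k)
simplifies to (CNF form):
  k | ~s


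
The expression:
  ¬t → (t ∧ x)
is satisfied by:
  {t: True}


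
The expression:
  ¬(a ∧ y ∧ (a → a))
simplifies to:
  ¬a ∨ ¬y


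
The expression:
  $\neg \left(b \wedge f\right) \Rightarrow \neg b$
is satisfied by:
  {f: True, b: False}
  {b: False, f: False}
  {b: True, f: True}


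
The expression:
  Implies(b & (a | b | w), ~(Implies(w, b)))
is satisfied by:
  {b: False}


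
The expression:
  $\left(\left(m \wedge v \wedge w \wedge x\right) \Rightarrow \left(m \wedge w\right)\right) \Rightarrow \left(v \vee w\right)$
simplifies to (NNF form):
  $v \vee w$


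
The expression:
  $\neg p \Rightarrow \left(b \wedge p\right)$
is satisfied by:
  {p: True}


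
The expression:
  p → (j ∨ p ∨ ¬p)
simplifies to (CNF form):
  True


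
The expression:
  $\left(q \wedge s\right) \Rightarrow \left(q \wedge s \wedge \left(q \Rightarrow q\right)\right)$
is always true.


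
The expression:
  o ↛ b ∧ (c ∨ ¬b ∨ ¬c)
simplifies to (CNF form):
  o ∧ ¬b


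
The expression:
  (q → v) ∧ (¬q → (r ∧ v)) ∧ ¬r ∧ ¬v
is never true.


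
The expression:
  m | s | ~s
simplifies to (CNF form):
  True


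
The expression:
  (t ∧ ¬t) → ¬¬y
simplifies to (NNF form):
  True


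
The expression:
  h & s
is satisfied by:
  {h: True, s: True}


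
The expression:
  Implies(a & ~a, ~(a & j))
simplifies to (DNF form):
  True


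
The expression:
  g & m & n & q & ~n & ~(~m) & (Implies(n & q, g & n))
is never true.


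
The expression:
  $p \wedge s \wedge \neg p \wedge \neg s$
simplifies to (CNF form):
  $\text{False}$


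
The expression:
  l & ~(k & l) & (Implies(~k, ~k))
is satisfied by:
  {l: True, k: False}


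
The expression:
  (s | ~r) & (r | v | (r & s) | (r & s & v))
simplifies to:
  (r & s) | (v & ~r)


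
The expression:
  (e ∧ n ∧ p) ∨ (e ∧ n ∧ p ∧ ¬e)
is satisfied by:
  {p: True, e: True, n: True}


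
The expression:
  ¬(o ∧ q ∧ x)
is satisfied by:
  {o: False, q: False, x: False}
  {x: True, o: False, q: False}
  {q: True, o: False, x: False}
  {x: True, q: True, o: False}
  {o: True, x: False, q: False}
  {x: True, o: True, q: False}
  {q: True, o: True, x: False}


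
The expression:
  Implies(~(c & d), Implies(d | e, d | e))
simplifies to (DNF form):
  True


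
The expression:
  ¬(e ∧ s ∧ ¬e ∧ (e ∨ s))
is always true.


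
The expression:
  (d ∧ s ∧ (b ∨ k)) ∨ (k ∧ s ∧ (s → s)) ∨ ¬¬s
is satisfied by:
  {s: True}


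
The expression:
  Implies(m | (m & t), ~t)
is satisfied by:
  {m: False, t: False}
  {t: True, m: False}
  {m: True, t: False}


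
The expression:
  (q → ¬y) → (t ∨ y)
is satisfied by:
  {y: True, t: True}
  {y: True, t: False}
  {t: True, y: False}


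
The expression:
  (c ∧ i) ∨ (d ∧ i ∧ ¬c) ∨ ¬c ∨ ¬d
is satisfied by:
  {i: True, c: False, d: False}
  {c: False, d: False, i: False}
  {i: True, d: True, c: False}
  {d: True, c: False, i: False}
  {i: True, c: True, d: False}
  {c: True, i: False, d: False}
  {i: True, d: True, c: True}


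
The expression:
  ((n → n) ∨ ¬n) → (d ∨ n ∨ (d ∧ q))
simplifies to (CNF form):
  d ∨ n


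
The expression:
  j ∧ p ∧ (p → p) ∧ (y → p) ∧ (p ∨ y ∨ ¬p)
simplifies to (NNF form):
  j ∧ p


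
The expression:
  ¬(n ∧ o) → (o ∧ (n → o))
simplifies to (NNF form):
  o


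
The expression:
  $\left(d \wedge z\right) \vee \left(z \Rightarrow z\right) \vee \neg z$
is always true.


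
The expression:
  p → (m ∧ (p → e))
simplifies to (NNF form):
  (e ∧ m) ∨ ¬p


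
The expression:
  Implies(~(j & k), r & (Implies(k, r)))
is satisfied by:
  {r: True, j: True, k: True}
  {r: True, j: True, k: False}
  {r: True, k: True, j: False}
  {r: True, k: False, j: False}
  {j: True, k: True, r: False}


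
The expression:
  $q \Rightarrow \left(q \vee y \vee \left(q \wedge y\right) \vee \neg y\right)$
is always true.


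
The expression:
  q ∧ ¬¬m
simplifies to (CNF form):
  m ∧ q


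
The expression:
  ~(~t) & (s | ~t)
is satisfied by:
  {t: True, s: True}


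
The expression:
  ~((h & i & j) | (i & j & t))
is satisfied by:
  {h: False, t: False, i: False, j: False}
  {t: True, j: False, h: False, i: False}
  {h: True, j: False, t: False, i: False}
  {t: True, h: True, j: False, i: False}
  {j: True, h: False, t: False, i: False}
  {j: True, t: True, h: False, i: False}
  {j: True, h: True, t: False, i: False}
  {j: True, t: True, h: True, i: False}
  {i: True, j: False, h: False, t: False}
  {i: True, t: True, j: False, h: False}
  {i: True, h: True, j: False, t: False}
  {i: True, t: True, h: True, j: False}
  {i: True, j: True, h: False, t: False}


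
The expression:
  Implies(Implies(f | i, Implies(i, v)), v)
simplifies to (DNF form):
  i | v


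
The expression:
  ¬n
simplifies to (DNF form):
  ¬n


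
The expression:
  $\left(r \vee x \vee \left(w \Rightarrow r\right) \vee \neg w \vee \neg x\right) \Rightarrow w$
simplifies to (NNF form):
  $w$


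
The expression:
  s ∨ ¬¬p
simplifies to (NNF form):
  p ∨ s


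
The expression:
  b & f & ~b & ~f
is never true.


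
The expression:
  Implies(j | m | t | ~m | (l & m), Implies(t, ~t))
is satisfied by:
  {t: False}


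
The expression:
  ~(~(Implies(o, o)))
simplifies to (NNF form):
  True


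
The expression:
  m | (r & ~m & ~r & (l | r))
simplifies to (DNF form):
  m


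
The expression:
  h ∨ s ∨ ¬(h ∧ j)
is always true.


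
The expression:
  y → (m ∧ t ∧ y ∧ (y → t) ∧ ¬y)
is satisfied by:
  {y: False}


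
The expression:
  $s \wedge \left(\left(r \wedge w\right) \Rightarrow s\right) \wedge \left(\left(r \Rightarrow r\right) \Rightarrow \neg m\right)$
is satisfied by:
  {s: True, m: False}


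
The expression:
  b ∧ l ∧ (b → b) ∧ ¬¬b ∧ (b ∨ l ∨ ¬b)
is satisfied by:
  {b: True, l: True}


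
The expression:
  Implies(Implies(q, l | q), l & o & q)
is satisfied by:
  {o: True, q: True, l: True}


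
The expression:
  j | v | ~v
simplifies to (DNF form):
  True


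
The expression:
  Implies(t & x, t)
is always true.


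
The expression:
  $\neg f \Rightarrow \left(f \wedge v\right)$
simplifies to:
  $f$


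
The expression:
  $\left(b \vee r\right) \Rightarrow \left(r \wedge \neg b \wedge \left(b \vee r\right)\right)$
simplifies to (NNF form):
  $\neg b$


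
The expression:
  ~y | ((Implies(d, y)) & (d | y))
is always true.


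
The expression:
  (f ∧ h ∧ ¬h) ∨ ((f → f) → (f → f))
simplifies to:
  True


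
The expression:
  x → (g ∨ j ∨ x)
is always true.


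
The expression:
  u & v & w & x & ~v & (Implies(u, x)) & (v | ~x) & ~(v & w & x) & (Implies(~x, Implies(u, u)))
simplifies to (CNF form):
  False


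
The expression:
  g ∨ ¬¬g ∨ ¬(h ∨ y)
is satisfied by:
  {g: True, y: False, h: False}
  {g: True, h: True, y: False}
  {g: True, y: True, h: False}
  {g: True, h: True, y: True}
  {h: False, y: False, g: False}


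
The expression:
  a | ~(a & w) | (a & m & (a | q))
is always true.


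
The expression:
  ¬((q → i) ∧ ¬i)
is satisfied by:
  {i: True, q: True}
  {i: True, q: False}
  {q: True, i: False}


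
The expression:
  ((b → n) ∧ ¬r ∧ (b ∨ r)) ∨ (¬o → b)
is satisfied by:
  {b: True, o: True}
  {b: True, o: False}
  {o: True, b: False}


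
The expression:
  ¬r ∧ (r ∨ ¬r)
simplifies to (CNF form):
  ¬r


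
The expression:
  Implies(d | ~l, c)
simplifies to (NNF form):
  c | (l & ~d)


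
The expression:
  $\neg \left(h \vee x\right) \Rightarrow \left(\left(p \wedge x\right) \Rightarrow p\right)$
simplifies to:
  $\text{True}$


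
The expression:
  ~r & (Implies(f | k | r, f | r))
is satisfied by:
  {f: True, r: False, k: False}
  {r: False, k: False, f: False}
  {k: True, f: True, r: False}


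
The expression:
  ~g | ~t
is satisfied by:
  {g: False, t: False}
  {t: True, g: False}
  {g: True, t: False}


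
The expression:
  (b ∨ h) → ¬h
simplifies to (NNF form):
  ¬h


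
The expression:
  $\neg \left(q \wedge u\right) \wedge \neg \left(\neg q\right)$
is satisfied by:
  {q: True, u: False}


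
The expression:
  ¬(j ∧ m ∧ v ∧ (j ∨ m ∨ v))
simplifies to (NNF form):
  ¬j ∨ ¬m ∨ ¬v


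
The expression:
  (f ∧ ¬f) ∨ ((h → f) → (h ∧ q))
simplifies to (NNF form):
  h ∧ (q ∨ ¬f)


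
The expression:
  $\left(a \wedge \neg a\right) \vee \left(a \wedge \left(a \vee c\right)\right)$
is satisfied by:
  {a: True}


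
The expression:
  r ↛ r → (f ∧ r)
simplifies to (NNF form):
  True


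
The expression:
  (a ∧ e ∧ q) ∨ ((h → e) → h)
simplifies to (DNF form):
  h ∨ (a ∧ e ∧ q)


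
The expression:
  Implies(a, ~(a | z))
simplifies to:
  ~a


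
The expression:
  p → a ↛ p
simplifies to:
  ¬p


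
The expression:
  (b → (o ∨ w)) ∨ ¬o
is always true.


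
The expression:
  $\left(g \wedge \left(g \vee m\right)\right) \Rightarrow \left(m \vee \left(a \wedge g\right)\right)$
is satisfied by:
  {a: True, m: True, g: False}
  {a: True, g: False, m: False}
  {m: True, g: False, a: False}
  {m: False, g: False, a: False}
  {a: True, m: True, g: True}
  {a: True, g: True, m: False}
  {m: True, g: True, a: False}


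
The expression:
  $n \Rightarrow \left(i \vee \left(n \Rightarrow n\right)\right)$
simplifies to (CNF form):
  $\text{True}$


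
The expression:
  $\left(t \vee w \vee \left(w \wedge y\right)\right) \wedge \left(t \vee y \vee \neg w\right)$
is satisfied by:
  {t: True, w: True, y: True}
  {t: True, w: True, y: False}
  {t: True, y: True, w: False}
  {t: True, y: False, w: False}
  {w: True, y: True, t: False}


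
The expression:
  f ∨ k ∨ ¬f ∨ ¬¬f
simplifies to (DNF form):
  True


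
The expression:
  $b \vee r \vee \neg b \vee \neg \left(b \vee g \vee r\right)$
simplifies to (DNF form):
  $\text{True}$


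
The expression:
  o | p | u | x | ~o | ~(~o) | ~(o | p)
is always true.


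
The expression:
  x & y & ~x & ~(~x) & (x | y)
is never true.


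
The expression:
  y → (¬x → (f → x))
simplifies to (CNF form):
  x ∨ ¬f ∨ ¬y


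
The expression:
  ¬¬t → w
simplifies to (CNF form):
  w ∨ ¬t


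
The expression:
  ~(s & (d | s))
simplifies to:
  ~s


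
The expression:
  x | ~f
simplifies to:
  x | ~f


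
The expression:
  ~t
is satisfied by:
  {t: False}


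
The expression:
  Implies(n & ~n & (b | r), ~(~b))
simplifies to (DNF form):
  True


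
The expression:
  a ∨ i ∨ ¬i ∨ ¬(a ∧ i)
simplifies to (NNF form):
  True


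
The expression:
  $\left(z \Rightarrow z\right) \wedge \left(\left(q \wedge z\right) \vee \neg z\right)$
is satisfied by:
  {q: True, z: False}
  {z: False, q: False}
  {z: True, q: True}


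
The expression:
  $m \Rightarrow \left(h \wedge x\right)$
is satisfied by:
  {x: True, h: True, m: False}
  {x: True, h: False, m: False}
  {h: True, x: False, m: False}
  {x: False, h: False, m: False}
  {x: True, m: True, h: True}


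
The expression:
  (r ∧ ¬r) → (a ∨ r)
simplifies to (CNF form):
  True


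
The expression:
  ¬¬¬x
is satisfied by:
  {x: False}


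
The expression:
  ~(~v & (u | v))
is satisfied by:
  {v: True, u: False}
  {u: False, v: False}
  {u: True, v: True}


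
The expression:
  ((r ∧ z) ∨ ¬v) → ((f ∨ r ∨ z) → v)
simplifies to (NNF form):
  v ∨ (¬f ∧ ¬r ∧ ¬z)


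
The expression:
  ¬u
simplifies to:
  ¬u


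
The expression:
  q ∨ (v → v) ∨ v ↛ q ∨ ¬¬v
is always true.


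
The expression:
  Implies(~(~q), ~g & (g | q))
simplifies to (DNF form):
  ~g | ~q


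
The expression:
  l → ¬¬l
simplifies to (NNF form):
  True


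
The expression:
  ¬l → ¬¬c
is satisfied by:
  {c: True, l: True}
  {c: True, l: False}
  {l: True, c: False}


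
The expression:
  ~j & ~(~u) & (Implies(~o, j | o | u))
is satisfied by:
  {u: True, j: False}


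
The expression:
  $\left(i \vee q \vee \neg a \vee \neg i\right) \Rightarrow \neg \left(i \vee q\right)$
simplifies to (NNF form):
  $\neg i \wedge \neg q$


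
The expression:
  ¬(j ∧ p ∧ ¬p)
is always true.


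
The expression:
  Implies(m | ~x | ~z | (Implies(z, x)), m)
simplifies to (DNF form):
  m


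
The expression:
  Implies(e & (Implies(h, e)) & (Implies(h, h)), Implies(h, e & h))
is always true.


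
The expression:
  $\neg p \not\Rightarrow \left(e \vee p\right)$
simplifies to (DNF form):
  $\neg e \wedge \neg p$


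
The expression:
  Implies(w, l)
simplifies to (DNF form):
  l | ~w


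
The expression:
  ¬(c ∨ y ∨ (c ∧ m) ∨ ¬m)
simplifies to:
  m ∧ ¬c ∧ ¬y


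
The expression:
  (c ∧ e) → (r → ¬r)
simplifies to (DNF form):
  ¬c ∨ ¬e ∨ ¬r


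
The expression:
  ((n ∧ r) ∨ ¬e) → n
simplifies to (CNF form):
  e ∨ n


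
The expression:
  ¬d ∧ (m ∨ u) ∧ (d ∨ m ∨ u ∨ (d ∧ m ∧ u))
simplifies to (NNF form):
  ¬d ∧ (m ∨ u)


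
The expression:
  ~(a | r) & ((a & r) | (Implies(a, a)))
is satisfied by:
  {r: False, a: False}


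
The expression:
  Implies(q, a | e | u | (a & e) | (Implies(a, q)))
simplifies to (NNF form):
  True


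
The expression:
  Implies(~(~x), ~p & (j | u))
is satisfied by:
  {u: True, j: True, x: False, p: False}
  {u: True, j: False, x: False, p: False}
  {j: True, p: False, u: False, x: False}
  {p: False, j: False, u: False, x: False}
  {p: True, u: True, j: True, x: False}
  {p: True, u: True, j: False, x: False}
  {p: True, j: True, u: False, x: False}
  {p: True, j: False, u: False, x: False}
  {x: True, u: True, j: True, p: False}
  {x: True, u: True, j: False, p: False}
  {x: True, j: True, u: False, p: False}


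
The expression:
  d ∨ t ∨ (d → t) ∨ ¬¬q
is always true.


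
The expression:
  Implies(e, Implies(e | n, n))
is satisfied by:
  {n: True, e: False}
  {e: False, n: False}
  {e: True, n: True}


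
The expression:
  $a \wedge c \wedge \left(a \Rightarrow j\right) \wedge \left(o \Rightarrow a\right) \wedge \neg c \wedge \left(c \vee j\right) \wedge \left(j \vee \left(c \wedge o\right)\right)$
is never true.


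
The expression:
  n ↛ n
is never true.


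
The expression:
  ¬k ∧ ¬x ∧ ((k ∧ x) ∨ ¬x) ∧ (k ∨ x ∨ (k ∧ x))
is never true.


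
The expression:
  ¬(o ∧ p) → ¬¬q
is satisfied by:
  {q: True, p: True, o: True}
  {q: True, p: True, o: False}
  {q: True, o: True, p: False}
  {q: True, o: False, p: False}
  {p: True, o: True, q: False}


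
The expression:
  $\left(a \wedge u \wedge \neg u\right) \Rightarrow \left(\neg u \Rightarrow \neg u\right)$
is always true.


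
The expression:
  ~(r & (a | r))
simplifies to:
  ~r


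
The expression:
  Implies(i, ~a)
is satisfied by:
  {a: False, i: False}
  {i: True, a: False}
  {a: True, i: False}


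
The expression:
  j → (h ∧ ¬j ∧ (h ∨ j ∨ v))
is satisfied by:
  {j: False}


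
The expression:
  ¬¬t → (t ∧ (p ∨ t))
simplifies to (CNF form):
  True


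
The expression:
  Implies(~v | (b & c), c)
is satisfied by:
  {c: True, v: True}
  {c: True, v: False}
  {v: True, c: False}


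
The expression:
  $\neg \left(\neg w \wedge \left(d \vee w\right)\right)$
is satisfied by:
  {w: True, d: False}
  {d: False, w: False}
  {d: True, w: True}


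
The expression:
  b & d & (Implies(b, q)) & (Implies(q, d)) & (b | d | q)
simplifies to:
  b & d & q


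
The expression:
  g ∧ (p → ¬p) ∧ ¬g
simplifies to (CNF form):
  False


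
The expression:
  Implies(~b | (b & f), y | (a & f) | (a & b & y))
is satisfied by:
  {a: True, y: True, b: True, f: False}
  {a: True, y: True, f: False, b: False}
  {y: True, b: True, f: False, a: False}
  {y: True, f: False, b: False, a: False}
  {y: True, a: True, f: True, b: True}
  {y: True, a: True, f: True, b: False}
  {y: True, f: True, b: True, a: False}
  {y: True, f: True, b: False, a: False}
  {a: True, b: True, f: False, y: False}
  {b: True, a: False, f: False, y: False}
  {b: True, a: True, f: True, y: False}
  {a: True, f: True, b: False, y: False}


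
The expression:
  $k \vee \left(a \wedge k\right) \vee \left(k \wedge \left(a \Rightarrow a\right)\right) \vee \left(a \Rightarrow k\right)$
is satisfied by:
  {k: True, a: False}
  {a: False, k: False}
  {a: True, k: True}


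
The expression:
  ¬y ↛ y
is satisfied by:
  {y: False}


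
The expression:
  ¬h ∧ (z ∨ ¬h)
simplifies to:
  ¬h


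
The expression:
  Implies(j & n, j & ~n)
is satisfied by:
  {n: False, j: False}
  {j: True, n: False}
  {n: True, j: False}


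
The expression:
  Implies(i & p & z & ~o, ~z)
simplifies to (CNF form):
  o | ~i | ~p | ~z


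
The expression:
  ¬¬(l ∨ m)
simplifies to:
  l ∨ m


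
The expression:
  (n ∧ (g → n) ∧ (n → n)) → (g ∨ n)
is always true.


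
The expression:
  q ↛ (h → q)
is never true.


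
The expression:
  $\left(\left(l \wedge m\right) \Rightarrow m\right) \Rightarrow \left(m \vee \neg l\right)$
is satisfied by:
  {m: True, l: False}
  {l: False, m: False}
  {l: True, m: True}


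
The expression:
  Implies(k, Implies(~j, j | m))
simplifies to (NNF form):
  j | m | ~k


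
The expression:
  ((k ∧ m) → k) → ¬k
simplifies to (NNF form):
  ¬k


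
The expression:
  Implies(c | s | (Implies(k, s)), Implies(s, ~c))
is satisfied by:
  {s: False, c: False}
  {c: True, s: False}
  {s: True, c: False}


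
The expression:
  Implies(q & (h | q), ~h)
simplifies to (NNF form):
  ~h | ~q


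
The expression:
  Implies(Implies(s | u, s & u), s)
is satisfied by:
  {u: True, s: True}
  {u: True, s: False}
  {s: True, u: False}


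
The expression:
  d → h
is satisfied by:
  {h: True, d: False}
  {d: False, h: False}
  {d: True, h: True}


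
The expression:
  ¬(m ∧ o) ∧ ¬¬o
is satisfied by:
  {o: True, m: False}


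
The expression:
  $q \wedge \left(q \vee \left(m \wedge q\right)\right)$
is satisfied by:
  {q: True}


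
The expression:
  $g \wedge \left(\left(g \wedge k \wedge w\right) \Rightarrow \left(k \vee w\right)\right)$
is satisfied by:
  {g: True}


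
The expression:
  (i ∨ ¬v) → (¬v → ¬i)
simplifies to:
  v ∨ ¬i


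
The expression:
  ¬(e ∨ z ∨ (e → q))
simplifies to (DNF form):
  False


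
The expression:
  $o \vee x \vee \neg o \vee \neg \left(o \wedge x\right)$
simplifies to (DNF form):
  $\text{True}$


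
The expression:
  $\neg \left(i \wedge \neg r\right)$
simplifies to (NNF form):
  $r \vee \neg i$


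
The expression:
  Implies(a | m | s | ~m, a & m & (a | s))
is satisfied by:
  {a: True, m: True}


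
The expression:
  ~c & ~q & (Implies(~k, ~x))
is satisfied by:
  {k: True, q: False, c: False, x: False}
  {x: False, q: False, k: False, c: False}
  {x: True, k: True, q: False, c: False}


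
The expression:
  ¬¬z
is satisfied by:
  {z: True}


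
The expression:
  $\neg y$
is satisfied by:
  {y: False}


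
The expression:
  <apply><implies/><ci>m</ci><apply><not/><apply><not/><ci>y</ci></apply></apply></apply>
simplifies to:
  <apply><or/><ci>y</ci><apply><not/><ci>m</ci></apply></apply>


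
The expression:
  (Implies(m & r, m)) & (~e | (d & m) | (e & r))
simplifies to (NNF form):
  r | ~e | (d & m)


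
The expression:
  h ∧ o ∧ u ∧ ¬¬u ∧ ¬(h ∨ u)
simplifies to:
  False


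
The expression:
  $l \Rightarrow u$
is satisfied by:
  {u: True, l: False}
  {l: False, u: False}
  {l: True, u: True}


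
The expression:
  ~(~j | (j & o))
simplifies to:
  j & ~o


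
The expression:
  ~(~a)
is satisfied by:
  {a: True}


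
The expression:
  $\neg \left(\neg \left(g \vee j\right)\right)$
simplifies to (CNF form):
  $g \vee j$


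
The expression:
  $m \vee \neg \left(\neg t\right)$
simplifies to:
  $m \vee t$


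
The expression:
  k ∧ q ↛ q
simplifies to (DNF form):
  False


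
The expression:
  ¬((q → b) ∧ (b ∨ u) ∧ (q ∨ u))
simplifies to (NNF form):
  (q ∧ ¬b) ∨ (¬q ∧ ¬u)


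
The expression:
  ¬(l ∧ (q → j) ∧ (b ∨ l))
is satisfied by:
  {q: True, j: False, l: False}
  {j: False, l: False, q: False}
  {q: True, j: True, l: False}
  {j: True, q: False, l: False}
  {l: True, q: True, j: False}


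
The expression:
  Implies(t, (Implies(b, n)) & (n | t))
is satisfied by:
  {n: True, t: False, b: False}
  {t: False, b: False, n: False}
  {n: True, b: True, t: False}
  {b: True, t: False, n: False}
  {n: True, t: True, b: False}
  {t: True, n: False, b: False}
  {n: True, b: True, t: True}


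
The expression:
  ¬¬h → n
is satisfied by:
  {n: True, h: False}
  {h: False, n: False}
  {h: True, n: True}
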